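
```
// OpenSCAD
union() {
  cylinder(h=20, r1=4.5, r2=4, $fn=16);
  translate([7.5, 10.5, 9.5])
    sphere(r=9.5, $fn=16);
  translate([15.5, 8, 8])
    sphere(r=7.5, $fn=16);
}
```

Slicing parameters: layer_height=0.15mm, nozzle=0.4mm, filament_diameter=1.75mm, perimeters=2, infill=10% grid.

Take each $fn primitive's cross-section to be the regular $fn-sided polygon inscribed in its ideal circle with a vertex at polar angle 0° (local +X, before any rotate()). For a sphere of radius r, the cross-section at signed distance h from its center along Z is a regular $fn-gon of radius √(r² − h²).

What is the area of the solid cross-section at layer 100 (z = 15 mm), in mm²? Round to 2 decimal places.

At z = 15 mm: the cone: at t=0.750 of its height the radius interpolates to r₁+(r₂−r₁)t = 4.125, giving a regular 16-gon of that circumradius (area = (16/2)·4.125²·sin(360°/16) = 52.09 mm²); the sphere at (7.5, 10.5): section is a regular 16-gon, circumradius = √(r²−h²) = √(9.5²−5.5²) = 7.746 (area = (16/2)·7.746²·sin(360°/16) = 183.69 mm²); the r=7.5 sphere at (15.5, 8) slices to a regular 16-gon of circumradius 2.693 (√(r²−h²) with h=7 from center) (area = (16/2)·2.693²·sin(360°/16) = 22.20 mm²); Taking the union: the regions partially overlap — summed areas 257.98 mm² minus the doubly-counted overlap 6.56 mm² gives 251.42 mm² — area = 251.42 mm². Overall, the cross-section has 2 separate islands. Net area = 251.42 mm².

251.42 mm²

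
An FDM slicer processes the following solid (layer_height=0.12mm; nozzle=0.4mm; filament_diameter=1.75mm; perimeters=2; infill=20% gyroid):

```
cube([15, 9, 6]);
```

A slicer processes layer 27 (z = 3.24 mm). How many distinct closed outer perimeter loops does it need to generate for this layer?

1

At z = 3.24 mm: the cube (footprint 15×9) is included at this height. The result has 1 disconnected region.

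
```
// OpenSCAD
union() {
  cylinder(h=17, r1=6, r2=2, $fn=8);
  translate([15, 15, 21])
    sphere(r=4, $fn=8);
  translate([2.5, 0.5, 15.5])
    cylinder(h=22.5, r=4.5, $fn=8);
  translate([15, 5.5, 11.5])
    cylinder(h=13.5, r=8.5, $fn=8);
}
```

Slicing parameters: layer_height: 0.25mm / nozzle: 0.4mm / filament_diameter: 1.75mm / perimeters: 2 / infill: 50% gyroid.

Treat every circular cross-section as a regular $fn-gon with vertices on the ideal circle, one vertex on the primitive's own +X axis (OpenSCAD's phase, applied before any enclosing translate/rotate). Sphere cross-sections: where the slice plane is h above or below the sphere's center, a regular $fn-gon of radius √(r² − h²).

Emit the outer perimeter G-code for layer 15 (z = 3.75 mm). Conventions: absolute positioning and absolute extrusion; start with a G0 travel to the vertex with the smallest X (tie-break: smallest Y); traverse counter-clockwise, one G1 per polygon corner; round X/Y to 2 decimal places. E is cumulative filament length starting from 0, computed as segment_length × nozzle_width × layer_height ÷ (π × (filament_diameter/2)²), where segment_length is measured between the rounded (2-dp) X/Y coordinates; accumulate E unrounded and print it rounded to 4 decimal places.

At z = 3.75 mm: the cone (r1=6→r2=2) has section circumradius 5.118 here — a regular 8-gon; the sphere at (15, 15) does not reach this height (|z−center|=17.250 > r=4); the cylinder at (2.5, 0.5) does not reach this height (z outside [15.5, 38]); the cylinder at (15, 5.5) does not reach this height (z outside [11.5, 25]); Merging all regions: only the cone is present, so the union is just that shape — 1 connected region. The outline is a single polygon with 8 vertices. Extrusion per mm of travel: 0.4 × 0.25 / (π × 0.875²) = 0.041575. Accumulating E over each segment gives final E = 1.3033.

G0 X-5.12 Y0.00 Z3.75
G1 X-3.62 Y-3.62 E0.1629
G1 X0.00 Y-5.12 E0.3258
G1 X3.62 Y-3.62 E0.4887
G1 X5.12 Y0.00 E0.6516
G1 X3.62 Y3.62 E0.8146
G1 X0.00 Y5.12 E0.9775
G1 X-3.62 Y3.62 E1.1404
G1 X-5.12 Y0.00 E1.3033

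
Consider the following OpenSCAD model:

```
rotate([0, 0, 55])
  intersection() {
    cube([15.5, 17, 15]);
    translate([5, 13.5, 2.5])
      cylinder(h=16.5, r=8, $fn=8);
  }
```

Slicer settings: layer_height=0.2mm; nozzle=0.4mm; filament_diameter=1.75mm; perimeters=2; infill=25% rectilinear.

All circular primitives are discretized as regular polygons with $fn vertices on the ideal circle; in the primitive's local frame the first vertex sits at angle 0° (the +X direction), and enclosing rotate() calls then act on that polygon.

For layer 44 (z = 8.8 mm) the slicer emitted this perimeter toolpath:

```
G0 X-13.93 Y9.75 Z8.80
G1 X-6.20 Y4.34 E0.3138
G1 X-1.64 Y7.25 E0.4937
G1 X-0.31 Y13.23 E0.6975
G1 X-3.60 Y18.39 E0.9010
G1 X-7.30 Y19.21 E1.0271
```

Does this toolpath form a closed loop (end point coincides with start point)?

Start point (G0): (-13.93, 9.75). End point (last G1): the path does not return to the start — open.

no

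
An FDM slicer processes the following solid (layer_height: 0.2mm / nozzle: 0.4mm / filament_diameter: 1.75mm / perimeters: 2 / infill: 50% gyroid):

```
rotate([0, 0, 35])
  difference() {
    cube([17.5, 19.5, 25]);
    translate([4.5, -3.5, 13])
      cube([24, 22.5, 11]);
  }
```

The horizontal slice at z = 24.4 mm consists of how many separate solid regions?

At z = 24.4 mm: the 17.5×19.5 cube contributes its full rectangle; the cube at (4.5, -3.5) is absent (z outside [13, 24]); Subtracting the remaining from the first: none of the subtracted shapes is present at this height, so the 17.5×19.5 cube is unchanged — 1 connected region; (whole slice rotated 35° about Z — lengths, areas and connectivity unchanged). The result has 1 disconnected region.

1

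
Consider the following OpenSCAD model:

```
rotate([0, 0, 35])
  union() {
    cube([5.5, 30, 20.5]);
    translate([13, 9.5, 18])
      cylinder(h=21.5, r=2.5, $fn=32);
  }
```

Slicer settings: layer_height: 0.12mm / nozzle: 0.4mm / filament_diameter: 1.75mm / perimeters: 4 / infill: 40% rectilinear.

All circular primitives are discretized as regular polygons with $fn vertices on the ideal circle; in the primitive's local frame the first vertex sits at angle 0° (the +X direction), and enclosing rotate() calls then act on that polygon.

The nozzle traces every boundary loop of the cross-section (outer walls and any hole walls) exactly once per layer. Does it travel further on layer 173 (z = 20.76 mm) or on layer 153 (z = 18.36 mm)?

Layer 173 (z = 20.76): the cube is not intersected at this z (z outside [0, 20.5]); the r=2.5 cylinder at (13, 9.5) gives a regular 32-gon of circumradius 2.5 (constant along its height) (perimeter = 2·32·2.500·sin(180°/32) = 15.68 mm); Merging all regions: only the r=2.5 cylinder at (13, 9.5) is present, so the union is just that shape — boundary = 15.68 mm; (whole slice rotated 35° about Z — lengths, areas and connectivity unchanged). So its perimeter = 15.68 mm. Layer 153 (z = 18.36): the cube is present — its section is the full 5.5×30 rectangle (perimeter 71.00 mm); the r=2.5 cylinder at (13, 9.5) gives a regular 32-gon of circumradius 2.5 (constant along its height) (perimeter = 2·32·2.500·sin(180°/32) = 15.68 mm); Merging all regions: the 2 present regions are separate (no shared area or edge), so areas and boundary lengths simply add and each stays a separate island — boundary = 86.68 mm; (rotated 35° about Z; rotation is an isometry so areas/perimeters/island counts are preserved). So its perimeter = 86.68 mm. Layer 153 is larger (86.68 vs 15.68 mm).

layer 153 (z = 18.36 mm)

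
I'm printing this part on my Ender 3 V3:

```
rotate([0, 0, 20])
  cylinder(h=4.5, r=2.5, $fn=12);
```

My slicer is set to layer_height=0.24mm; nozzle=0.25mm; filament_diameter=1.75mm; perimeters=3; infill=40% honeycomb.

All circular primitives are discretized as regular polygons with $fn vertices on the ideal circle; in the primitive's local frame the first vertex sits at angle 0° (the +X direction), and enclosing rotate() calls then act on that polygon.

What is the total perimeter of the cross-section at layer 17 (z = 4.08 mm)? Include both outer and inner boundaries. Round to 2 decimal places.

At z = 4.08 mm: the r=2.5 cylinder gives a regular 12-gon of circumradius 2.5 (constant along its height) (perimeter = 2·12·2.500·sin(180°/12) = 15.53 mm); (whole slice rotated 20° about Z — lengths, areas and connectivity unchanged). Overall, the cross-section is a single solid region. Total boundary length (outer) = 15.53 mm.

15.53 mm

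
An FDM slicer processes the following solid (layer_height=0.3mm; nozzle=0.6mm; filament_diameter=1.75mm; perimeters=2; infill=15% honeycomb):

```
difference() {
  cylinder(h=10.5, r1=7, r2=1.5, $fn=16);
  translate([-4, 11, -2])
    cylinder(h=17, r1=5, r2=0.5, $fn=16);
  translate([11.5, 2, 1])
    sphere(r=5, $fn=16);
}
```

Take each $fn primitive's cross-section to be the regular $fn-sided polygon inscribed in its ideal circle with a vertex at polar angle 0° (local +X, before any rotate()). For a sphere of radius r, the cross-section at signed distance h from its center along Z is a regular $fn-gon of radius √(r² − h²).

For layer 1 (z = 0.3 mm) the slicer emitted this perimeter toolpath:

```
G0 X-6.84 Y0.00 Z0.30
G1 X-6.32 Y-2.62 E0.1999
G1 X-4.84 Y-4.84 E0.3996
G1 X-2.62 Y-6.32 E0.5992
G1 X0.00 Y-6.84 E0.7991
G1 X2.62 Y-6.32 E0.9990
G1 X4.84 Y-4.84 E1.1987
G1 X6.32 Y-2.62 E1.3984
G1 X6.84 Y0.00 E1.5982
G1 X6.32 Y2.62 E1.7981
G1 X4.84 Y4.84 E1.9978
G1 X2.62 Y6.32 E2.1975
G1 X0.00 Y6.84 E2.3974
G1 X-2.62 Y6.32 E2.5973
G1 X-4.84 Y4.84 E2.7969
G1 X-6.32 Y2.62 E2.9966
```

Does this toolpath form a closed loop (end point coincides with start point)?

no

Start point (G0): (-6.84, 0.00). End point (last G1): the path does not return to the start — open.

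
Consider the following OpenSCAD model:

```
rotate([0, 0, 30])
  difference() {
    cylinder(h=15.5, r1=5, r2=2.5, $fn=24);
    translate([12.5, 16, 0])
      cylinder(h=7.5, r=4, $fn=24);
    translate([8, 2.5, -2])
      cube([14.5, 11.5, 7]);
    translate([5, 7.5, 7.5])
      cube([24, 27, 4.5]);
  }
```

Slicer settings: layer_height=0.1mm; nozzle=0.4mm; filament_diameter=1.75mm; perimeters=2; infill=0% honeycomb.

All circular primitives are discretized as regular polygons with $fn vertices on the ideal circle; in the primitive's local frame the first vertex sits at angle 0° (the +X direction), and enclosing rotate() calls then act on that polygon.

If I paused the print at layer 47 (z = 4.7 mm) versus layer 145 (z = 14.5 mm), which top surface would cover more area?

layer 47 (z = 4.7 mm)

Layer 47 (z = 4.7): the cone: at t=0.303 of its height the radius interpolates to r₁+(r₂−r₁)t = 4.242, giving a regular 24-gon of that circumradius (area = (24/2)·4.242²·sin(360°/24) = 55.89 mm²); the r=4 cylinder at (12.5, 16) gives a regular 24-gon of circumradius 4 (constant along its height) (area = (24/2)·4.000²·sin(360°/24) = 49.69 mm²); the cube at (8, 2.5) (footprint 14.5×11.5) is included at this height (area 166.75 mm²); the cube at (5, 7.5) is absent (z outside [7.5, 12]); Taking the first minus the rest: starting from the cone (55.89 mm²), the r=4 cylinder at (12.5, 16) misses the remaining region (no effect); the 14.5×11.5 cube at (8, 2.5) misses the remaining region (no effect) — area = 55.89 mm²; (rotated 30° about Z; rotation is an isometry so areas/perimeters/island counts are preserved). So its area = 55.89 mm². Layer 145 (z = 14.5): the cone: at t=0.935 of its height the radius interpolates to r₁+(r₂−r₁)t = 2.661, giving a regular 24-gon of that circumradius (area = (24/2)·2.661²·sin(360°/24) = 22.00 mm²); the cylinder at (12.5, 16) does not reach this height (z outside [0, 7.5]); the cube at (8, 2.5) is absent (z outside [-2, 5]); the cube at (5, 7.5) does not reach this height (z outside [7.5, 12]); After the difference (first − rest): none of the subtracted shapes is present at this height, so the cone is unchanged — area = 22.00 mm²; (rotated 30° about Z; rotation is an isometry so areas/perimeters/island counts are preserved). So its area = 22.00 mm². Layer 47 is larger (55.89 vs 22.00 mm²).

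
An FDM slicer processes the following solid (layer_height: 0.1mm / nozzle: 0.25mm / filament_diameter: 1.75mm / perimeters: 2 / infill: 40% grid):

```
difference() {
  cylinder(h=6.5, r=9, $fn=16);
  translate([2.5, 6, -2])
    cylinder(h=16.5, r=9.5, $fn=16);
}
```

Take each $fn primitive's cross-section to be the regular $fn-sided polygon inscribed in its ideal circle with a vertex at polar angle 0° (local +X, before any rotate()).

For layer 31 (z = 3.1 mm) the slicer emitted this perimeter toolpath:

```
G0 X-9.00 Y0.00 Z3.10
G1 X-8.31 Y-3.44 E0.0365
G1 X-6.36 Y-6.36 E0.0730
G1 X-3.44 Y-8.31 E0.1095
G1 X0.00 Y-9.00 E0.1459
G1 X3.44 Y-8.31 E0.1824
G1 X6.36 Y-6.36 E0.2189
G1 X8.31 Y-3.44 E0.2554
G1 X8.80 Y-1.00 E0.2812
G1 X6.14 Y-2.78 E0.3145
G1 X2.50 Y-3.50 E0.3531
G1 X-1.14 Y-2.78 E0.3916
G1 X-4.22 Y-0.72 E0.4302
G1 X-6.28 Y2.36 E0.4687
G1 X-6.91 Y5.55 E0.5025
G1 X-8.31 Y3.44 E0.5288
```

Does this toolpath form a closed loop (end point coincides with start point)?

no

Start point (G0): (-9.00, 0.00). End point (last G1): the path does not return to the start — open.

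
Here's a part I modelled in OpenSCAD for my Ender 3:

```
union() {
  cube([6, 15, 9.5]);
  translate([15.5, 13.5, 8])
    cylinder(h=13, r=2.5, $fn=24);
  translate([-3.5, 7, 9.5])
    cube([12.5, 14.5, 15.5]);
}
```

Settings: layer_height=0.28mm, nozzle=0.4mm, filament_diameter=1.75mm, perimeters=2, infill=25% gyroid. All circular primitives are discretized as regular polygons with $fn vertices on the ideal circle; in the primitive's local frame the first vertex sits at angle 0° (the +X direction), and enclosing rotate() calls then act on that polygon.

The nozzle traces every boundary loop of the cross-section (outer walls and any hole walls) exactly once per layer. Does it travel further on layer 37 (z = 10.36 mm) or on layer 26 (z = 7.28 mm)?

Layer 37 (z = 10.36): the cube does not reach this height (z outside [0, 9.5]); the r=2.5 cylinder at (15.5, 13.5) contributes a regular 24-gon of circumradius 2.5 (perimeter = 2·24·2.500·sin(180°/24) = 15.66 mm); the cube at (-3.5, 7) is present — its section is the full 12.5×14.5 rectangle (perimeter 54.00 mm); Merging all regions: the 2 present regions are separate (no shared area or edge), so areas and boundary lengths simply add and each stays a separate island — boundary = 69.66 mm. So its perimeter = 69.66 mm. Layer 26 (z = 7.28): the 6×15 cube contributes its full rectangle (perimeter 42.00 mm); the cylinder at (15.5, 13.5) is absent (z outside [8, 21]); the cube at (-3.5, 7) is absent (z outside [9.5, 25]); Merging all regions: only the 6×15 cube is present, so the union is just that shape — boundary = 42.00 mm. So its perimeter = 42.00 mm. Layer 37 is larger (69.66 vs 42.00 mm).

layer 37 (z = 10.36 mm)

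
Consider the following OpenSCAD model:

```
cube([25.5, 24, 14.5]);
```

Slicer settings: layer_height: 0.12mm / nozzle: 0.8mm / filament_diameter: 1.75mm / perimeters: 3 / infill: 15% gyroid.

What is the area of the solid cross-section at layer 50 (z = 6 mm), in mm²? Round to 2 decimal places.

At z = 6 mm: the cube is present — its section is the full 25.5×24 rectangle (area 612.00 mm²). Overall, the cross-section is a single solid region. Net area = 612.00 mm².

612.00 mm²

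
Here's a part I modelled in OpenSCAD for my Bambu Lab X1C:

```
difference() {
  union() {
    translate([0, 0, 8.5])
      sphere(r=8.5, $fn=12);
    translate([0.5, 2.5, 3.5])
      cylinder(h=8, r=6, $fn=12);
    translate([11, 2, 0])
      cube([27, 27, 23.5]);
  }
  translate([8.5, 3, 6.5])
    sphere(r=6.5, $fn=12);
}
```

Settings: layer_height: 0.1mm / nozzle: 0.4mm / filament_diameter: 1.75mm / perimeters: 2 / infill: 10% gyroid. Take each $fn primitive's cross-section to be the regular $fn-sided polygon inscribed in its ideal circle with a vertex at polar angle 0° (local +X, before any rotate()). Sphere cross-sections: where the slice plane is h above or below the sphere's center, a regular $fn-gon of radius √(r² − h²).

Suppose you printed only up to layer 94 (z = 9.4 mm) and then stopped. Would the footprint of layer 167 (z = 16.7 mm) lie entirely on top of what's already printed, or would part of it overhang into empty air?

Compare the two slices. At z = 9.4: the sphere: section is a regular 12-gon, circumradius = √(r²−h²) = √(8.5²−0.9²) = 8.452 (area = (12/2)·8.452²·sin(360°/12) = 214.32 mm²); the r=6 cylinder at (0.5, 2.5) contributes a regular 12-gon of circumradius 6 (area = (12/2)·6.000²·sin(360°/12) = 108.00 mm²); the 27×27 cube at (11, 2) contributes its full rectangle (area 729.00 mm²); Combining (union): the regions partially overlap — summed areas 1051.32 mm² minus the doubly-counted overlap 107.40 mm² gives 943.92 mm² — area = 943.92 mm²; the r=6.5 sphere at (8.5, 3) contributes a regular 12-gon of circumradius √(6.5²−2.9²) = 5.817 (area = (12/2)·5.817²·sin(360°/12) = 101.52 mm²); Taking the first minus the rest: starting from that combined region (943.92 mm²), the r=6.5 sphere at (8.5, 3) partially overlaps it — only the 50.09 mm² overlap (of its 101.52 mm²) is removed, clipping the outline — area = 893.82 mm². At z = 16.7: the sphere: section is a regular 12-gon, circumradius = √(r²−h²) = √(8.5²−8.2²) = 2.238 (area = (12/2)·2.238²·sin(360°/12) = 15.03 mm²); the cylinder at (0.5, 2.5) does not reach this height (z outside [3.5, 11.5]); the cube at (11, 2) (footprint 27×27) is included at this height (area 729.00 mm²); Merging all regions: the 2 present regions are separate (no shared area or edge), so areas and boundary lengths simply add and each stays a separate island — area = 744.03 mm²; the sphere at (8.5, 3) does not reach this height (|z−center|=10.200 > r=6.5); Taking the first minus the rest: none of the subtracted shapes is present at this height, so the result so far is unchanged — area = 744.03 mm². Checking containment: at z = 16.7 the cross-section extends beyond the z = 9.4 cross-section by about 14.86 mm².

part overhangs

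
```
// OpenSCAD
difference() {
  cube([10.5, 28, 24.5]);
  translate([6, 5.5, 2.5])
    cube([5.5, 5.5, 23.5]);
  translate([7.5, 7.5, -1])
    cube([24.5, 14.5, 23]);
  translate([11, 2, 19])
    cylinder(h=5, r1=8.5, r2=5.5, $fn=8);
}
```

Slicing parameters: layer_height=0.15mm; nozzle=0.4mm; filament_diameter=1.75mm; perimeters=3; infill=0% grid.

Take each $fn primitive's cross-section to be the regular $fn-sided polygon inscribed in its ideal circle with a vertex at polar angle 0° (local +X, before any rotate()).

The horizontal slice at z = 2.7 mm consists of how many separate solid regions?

At z = 2.7 mm: the cube (footprint 10.5×28) is included at this height; the 5.5×5.5 cube at (6, 5.5) contributes its full rectangle; the 24.5×14.5 cube at (7.5, 7.5) contributes its full rectangle; the cone at (11, 2) does not reach this height (z outside [19, 24]); Taking the first minus the rest: starting from the 10.5×28 cube, the 5.5×5.5 cube at (6, 5.5) partially overlaps it — only the 24.75 mm² overlap (of its 30.25 mm²) is removed, clipping the outline; the 24.5×14.5 cube at (7.5, 7.5) partially overlaps it — only the 33.00 mm² overlap (of its 355.25 mm²) is removed, clipping the outline — 1 connected region. The result has 1 disconnected region.

1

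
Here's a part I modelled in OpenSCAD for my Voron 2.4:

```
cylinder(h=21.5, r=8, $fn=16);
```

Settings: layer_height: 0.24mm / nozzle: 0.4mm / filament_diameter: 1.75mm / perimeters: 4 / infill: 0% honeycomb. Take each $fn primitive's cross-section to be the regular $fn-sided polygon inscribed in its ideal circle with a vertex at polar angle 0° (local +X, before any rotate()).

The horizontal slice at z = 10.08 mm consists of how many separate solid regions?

At z = 10.08 mm: the r=8 cylinder gives a regular 16-gon of circumradius 8 (constant along its height). The result has 1 disconnected region.

1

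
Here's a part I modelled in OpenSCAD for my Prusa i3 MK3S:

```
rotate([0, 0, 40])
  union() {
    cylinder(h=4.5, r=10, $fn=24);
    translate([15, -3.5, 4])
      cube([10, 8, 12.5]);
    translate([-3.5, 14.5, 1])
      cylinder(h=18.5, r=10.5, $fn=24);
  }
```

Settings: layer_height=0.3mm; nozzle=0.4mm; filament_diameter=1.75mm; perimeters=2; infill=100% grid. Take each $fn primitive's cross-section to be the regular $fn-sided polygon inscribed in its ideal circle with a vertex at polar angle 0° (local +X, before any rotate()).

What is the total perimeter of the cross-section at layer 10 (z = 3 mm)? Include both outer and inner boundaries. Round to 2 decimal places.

97.73 mm

At z = 3 mm: the cylinder: section is a regular 24-gon, circumradius r=10 (perimeter = 2·24·10.000·sin(180°/24) = 62.65 mm); the cube at (15, -3.5) is absent (z outside [4, 16.5]); the cylinder at (-3.5, 14.5): section is a regular 24-gon, circumradius r=10.5 (perimeter = 2·24·10.500·sin(180°/24) = 65.79 mm); Merging all regions: the regions partially overlap (shared area 52.10 mm²), so the edge portions inside another operand are dropped and the merged outline is re-measured after clipping — boundary = 97.73 mm; (rotated 40° about Z; rotation is an isometry so areas/perimeters/island counts are preserved). Overall, the cross-section is a single solid region. Total boundary length (outer) = 97.73 mm.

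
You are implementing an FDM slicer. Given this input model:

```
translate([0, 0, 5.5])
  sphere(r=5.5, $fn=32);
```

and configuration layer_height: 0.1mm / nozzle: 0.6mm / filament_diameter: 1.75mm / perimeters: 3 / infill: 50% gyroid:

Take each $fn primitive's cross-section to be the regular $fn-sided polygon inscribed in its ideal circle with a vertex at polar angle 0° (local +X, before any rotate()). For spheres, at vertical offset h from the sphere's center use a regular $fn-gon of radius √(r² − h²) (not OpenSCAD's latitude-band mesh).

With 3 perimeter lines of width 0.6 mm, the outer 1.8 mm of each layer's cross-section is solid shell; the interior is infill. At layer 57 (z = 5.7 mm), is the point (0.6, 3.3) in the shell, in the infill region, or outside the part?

infill

At z = 5.7 mm: the r=5.5 sphere slices to a regular 32-gon of circumradius 5.496 (√(r²−h²) with h=0.2 from center). Overall, the cross-section is a single solid region. The nearest boundary edge runs (1.07, 5.39)→(0.00, 5.50); distance from the point to it = 2.13 mm. The point is inside the cross-section and 2.13 mm from the nearest boundary — more than the 1.8 mm shell width (3 × 0.6), so it's in the infill interior.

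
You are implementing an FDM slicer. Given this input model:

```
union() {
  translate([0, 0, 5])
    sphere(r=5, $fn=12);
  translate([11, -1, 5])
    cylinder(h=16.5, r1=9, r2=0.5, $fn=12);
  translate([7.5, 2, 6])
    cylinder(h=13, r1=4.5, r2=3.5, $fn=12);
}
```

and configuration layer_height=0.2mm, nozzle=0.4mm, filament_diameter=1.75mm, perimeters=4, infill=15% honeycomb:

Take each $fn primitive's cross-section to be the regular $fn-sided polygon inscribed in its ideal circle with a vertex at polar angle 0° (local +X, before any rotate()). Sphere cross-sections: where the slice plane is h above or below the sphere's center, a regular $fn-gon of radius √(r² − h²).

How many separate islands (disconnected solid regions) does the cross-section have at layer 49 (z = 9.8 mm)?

2

At z = 9.8 mm: the sphere: section is a regular 12-gon, circumradius = √(r²−h²) = √(5²−4.8²) = 1.400; the cone at (11, -1) contributes a regular 12-gon of circumradius 6.527 (interpolated between r1=9 and r2=0.5 at t=0.291); the cone at (7.5, 2): at t=0.292 of its height the radius interpolates to r₁+(r₂−r₁)t = 4.208, giving a regular 12-gon of that circumradius; Merging all regions: the regions partially overlap (shared area 37.12 mm²), so overlapping operands fuse into one piece — 2 connected regions. Overall, the cross-section has 2 separate islands. Island count = 2.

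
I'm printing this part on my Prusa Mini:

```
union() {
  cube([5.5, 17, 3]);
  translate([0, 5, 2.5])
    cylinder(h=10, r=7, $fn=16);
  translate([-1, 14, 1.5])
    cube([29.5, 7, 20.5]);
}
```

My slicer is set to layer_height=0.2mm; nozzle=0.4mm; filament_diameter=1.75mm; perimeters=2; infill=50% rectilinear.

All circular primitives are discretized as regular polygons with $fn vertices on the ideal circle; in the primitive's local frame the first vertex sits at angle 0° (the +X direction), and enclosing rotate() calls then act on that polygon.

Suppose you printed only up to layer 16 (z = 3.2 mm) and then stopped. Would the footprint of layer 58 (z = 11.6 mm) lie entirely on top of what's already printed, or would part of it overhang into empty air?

Compare the two slices. At z = 3.2: the cube is absent (z outside [0, 3]); the r=7 cylinder at (0, 5) contributes a regular 16-gon of circumradius 7 (area = (16/2)·7.000²·sin(360°/16) = 150.01 mm²); the cube at (-1, 14) (footprint 29.5×7) is included at this height (area 206.50 mm²); Combining (union): the 2 present regions are separate (no shared area or edge), so areas and boundary lengths simply add and each stays a separate island — area = 356.51 mm². At z = 11.6: the cube does not reach this height (z outside [0, 3]); the r=7 cylinder at (0, 5) gives a regular 16-gon of circumradius 7 (constant along its height) (area = (16/2)·7.000²·sin(360°/16) = 150.01 mm²); the 29.5×7 cube at (-1, 14) contributes its full rectangle (area 206.50 mm²); Taking the union: the 2 present regions are separate (no shared area or edge), so areas and boundary lengths simply add and each stays a separate island — area = 356.51 mm². Checking containment: the cross-section at z = 11.6 is a subset of the cross-section at z = 3.2.

entirely on top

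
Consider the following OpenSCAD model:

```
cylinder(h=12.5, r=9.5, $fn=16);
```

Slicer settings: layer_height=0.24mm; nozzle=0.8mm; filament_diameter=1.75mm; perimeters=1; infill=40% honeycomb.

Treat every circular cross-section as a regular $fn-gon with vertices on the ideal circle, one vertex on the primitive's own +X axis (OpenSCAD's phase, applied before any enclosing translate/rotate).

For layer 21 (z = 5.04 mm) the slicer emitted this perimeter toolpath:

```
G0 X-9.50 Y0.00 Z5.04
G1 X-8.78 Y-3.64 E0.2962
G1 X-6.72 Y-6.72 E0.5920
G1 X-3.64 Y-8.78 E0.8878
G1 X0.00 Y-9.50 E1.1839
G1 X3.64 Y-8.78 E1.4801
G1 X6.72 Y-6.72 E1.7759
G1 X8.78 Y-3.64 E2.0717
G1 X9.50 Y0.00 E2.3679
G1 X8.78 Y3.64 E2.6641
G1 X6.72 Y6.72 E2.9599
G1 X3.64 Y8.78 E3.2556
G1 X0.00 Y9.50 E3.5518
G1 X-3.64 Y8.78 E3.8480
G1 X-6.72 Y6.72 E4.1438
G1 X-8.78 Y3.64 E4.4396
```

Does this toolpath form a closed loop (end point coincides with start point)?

Start point (G0): (-9.50, 0.00). End point (last G1): the path does not return to the start — open.

no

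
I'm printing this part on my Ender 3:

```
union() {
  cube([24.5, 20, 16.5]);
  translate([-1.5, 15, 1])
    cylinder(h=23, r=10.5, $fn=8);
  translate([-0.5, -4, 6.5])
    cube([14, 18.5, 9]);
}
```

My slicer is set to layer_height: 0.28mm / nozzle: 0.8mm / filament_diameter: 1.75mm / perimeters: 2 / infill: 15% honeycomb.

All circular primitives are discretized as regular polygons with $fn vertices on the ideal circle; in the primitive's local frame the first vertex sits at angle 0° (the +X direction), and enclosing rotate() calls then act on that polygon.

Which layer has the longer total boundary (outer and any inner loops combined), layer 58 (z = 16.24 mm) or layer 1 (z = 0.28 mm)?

layer 58 (z = 16.24 mm)

Layer 58 (z = 16.24): the cube (footprint 24.5×20) is included at this height (perimeter 89.00 mm); the r=10.5 cylinder at (-1.5, 15) contributes a regular 8-gon of circumradius 10.5 (perimeter = 2·8·10.500·sin(180°/8) = 64.29 mm); the cube at (-0.5, -4) does not reach this height (z outside [6.5, 15.5]); Merging all regions: the regions partially overlap (shared area 102.50 mm²), so the edge portions inside another operand are dropped and the merged outline is re-measured after clipping — boundary = 111.62 mm. So its perimeter = 111.62 mm. Layer 1 (z = 0.28): the 24.5×20 cube contributes its full rectangle (perimeter 89.00 mm); the cylinder at (-1.5, 15) does not reach this height (z outside [1, 24]); the cube at (-0.5, -4) is absent (z outside [6.5, 15.5]); Combining (union): only the 24.5×20 cube is present, so the union is just that shape — boundary = 89.00 mm. So its perimeter = 89.00 mm. Layer 58 is larger (111.62 vs 89.00 mm).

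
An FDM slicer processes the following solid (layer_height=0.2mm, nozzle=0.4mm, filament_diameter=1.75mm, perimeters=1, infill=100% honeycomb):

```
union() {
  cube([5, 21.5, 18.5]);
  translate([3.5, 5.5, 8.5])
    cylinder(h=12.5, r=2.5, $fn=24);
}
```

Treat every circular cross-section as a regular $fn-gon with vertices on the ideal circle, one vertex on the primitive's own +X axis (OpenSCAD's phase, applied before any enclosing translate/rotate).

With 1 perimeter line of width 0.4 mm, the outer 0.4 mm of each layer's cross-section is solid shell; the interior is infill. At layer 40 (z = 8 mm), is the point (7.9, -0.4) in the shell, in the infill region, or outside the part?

outside

At z = 8 mm: the 5×21.5 cube contributes its full rectangle; the cylinder at (3.5, 5.5) is not intersected at this z (z outside [8.5, 21]); Merging all regions: only the 5×21.5 cube is present, so the union is just that shape — 1 connected region. Overall, the cross-section is a single solid region. The nearest boundary edge runs (0.00, 0.00)→(5.00, 0.00); distance from the point to it = 2.93 mm. The point is not inside any of the regions above, so it lies outside the cross-section (2.93 mm from the nearest boundary).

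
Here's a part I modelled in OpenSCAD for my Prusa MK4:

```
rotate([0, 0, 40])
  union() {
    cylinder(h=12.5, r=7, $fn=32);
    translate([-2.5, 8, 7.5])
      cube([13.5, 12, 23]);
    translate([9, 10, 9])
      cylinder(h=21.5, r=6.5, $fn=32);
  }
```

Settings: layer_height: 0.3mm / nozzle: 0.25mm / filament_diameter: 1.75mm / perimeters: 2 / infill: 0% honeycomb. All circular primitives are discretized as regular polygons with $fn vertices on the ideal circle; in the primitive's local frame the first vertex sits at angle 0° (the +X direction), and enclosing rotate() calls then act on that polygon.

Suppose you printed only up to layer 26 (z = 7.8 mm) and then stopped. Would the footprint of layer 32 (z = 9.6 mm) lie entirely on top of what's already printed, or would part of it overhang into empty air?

part overhangs

Compare the two slices. At z = 7.8: the r=7 cylinder gives a regular 32-gon of circumradius 7 (constant along its height) (area = (32/2)·7.000²·sin(360°/32) = 152.95 mm²); the cube at (-2.5, 8) (footprint 13.5×12) is included at this height (area 162.00 mm²); the cylinder at (9, 10) is absent (z outside [9, 30.5]); Combining (union): the 2 present regions are separate (no shared area or edge), so areas and boundary lengths simply add and each stays a separate island — area = 314.95 mm²; (whole slice rotated 40° about Z — lengths, areas and connectivity unchanged). At z = 9.6: the r=7 cylinder contributes a regular 32-gon of circumradius 7 (area = (32/2)·7.000²·sin(360°/32) = 152.95 mm²); the 13.5×12 cube at (-2.5, 8) contributes its full rectangle (area 162.00 mm²); the cylinder at (9, 10): section is a regular 32-gon, circumradius r=6.5 (area = (32/2)·6.500²·sin(360°/32) = 131.88 mm²); Combining (union): the regions partially overlap — summed areas 446.83 mm² minus the doubly-counted overlap 62.47 mm² gives 384.37 mm² — area = 384.37 mm²; (rotated 40° about Z; rotation is an isometry so areas/perimeters/island counts are preserved). Checking containment: at z = 9.6 the cross-section extends beyond the z = 7.8 cross-section by about 69.41 mm².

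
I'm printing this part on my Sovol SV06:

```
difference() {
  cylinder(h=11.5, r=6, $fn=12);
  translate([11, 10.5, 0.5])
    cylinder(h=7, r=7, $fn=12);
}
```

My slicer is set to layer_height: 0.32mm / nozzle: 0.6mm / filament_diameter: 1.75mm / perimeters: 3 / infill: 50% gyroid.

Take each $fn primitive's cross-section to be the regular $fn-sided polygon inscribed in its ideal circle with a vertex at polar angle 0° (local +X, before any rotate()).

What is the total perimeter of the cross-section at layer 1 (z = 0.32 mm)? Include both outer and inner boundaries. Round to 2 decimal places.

At z = 0.32 mm: the r=6 cylinder contributes a regular 12-gon of circumradius 6 (perimeter = 2·12·6.000·sin(180°/12) = 37.27 mm); the cylinder at (11, 10.5) is not intersected at this z (z outside [0.5, 7.5]); Taking the first minus the rest: none of the subtracted shapes is present at this height, so the r=6 cylinder is unchanged — boundary = 37.27 mm. Overall, the cross-section is a single solid region. Total boundary length (outer) = 37.27 mm.

37.27 mm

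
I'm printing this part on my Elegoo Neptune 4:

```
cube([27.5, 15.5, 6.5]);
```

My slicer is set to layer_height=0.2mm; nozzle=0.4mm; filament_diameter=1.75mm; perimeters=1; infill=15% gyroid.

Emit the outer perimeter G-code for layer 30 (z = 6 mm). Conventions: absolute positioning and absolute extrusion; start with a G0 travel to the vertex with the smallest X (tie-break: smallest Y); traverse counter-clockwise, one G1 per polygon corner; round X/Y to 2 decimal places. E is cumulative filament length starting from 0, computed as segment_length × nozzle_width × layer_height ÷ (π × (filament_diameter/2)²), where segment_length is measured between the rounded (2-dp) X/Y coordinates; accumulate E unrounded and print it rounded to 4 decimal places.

At z = 6 mm: the cube (footprint 27.5×15.5) is included at this height. The outline is a single polygon with 4 vertices. Extrusion per mm of travel: 0.4 × 0.2 / (π × 0.875²) = 0.033260. Accumulating E over each segment gives final E = 2.8604.

G0 X0.00 Y0.00 Z6.00
G1 X27.50 Y0.00 E0.9147
G1 X27.50 Y15.50 E1.4302
G1 X0.00 Y15.50 E2.3448
G1 X0.00 Y0.00 E2.8604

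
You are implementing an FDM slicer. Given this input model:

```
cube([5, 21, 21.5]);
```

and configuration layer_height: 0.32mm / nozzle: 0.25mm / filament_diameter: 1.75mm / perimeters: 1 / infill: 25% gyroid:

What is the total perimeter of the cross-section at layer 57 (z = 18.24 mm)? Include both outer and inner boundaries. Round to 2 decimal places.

At z = 18.24 mm: the cube (footprint 5×21) is included at this height (perimeter 52.00 mm). Overall, the cross-section is a single solid region. Total boundary length (outer) = 52.00 mm.

52.00 mm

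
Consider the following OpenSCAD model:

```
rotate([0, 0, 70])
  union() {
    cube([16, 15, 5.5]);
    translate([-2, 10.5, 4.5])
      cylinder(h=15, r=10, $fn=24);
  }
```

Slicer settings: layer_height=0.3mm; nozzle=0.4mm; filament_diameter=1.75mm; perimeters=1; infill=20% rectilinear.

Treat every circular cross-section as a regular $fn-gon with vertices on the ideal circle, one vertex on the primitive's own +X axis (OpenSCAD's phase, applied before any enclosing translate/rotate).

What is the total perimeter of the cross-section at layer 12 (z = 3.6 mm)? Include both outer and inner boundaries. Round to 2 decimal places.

At z = 3.6 mm: the cube (footprint 16×15) is included at this height (perimeter 62.00 mm); the cylinder at (-2, 10.5) is absent (z outside [4.5, 19.5]); Taking the union: only the 16×15 cube is present, so the union is just that shape — boundary = 62.00 mm; (whole slice rotated 70° about Z — lengths, areas and connectivity unchanged). Overall, the cross-section is a single solid region. Total boundary length (outer) = 62.00 mm.

62.00 mm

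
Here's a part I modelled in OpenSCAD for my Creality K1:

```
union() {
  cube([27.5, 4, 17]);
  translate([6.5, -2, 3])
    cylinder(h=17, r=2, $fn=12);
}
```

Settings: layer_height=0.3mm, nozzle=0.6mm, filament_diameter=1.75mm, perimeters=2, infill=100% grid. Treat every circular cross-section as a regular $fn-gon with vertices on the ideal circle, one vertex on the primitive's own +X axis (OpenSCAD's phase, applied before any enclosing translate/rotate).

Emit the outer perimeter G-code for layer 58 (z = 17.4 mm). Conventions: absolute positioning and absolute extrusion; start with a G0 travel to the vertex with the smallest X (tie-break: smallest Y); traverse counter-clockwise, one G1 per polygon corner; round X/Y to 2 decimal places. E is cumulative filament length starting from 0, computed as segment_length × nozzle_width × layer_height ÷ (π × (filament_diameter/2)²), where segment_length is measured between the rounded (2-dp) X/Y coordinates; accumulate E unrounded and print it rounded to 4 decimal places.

At z = 17.4 mm: the cube does not reach this height (z outside [0, 17]); the cylinder at (6.5, -2): section is a regular 12-gon, circumradius r=2; Combining (union): only the r=2 cylinder at (6.5, -2) is present, so the union is just that shape — 1 connected region. The outline is a single polygon with 12 vertices. Extrusion per mm of travel: 0.6 × 0.3 / (π × 0.875²) = 0.074835. Accumulating E over each segment gives final E = 0.9292.

G0 X4.50 Y-2.00 Z17.40
G1 X4.77 Y-3.00 E0.0775
G1 X5.50 Y-3.73 E0.1548
G1 X6.50 Y-4.00 E0.2323
G1 X7.50 Y-3.73 E0.3098
G1 X8.23 Y-3.00 E0.3871
G1 X8.50 Y-2.00 E0.4646
G1 X8.23 Y-1.00 E0.5421
G1 X7.50 Y-0.27 E0.6193
G1 X6.50 Y0.00 E0.6969
G1 X5.50 Y-0.27 E0.7744
G1 X4.77 Y-1.00 E0.8516
G1 X4.50 Y-2.00 E0.9292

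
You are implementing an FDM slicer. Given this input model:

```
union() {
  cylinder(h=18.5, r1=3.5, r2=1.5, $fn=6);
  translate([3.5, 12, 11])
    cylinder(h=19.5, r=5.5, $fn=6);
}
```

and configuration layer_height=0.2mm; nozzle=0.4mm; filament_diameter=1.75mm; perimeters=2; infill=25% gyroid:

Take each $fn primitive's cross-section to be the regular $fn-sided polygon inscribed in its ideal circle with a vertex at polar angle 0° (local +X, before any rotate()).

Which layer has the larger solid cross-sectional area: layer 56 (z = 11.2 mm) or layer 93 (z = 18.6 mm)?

Layer 56 (z = 11.2): the cone contributes a regular 6-gon of circumradius 2.289 (interpolated between r1=3.5 and r2=1.5 at t=0.605) (area = (6/2)·2.289²·sin(360°/6) = 13.61 mm²); the r=5.5 cylinder at (3.5, 12) contributes a regular 6-gon of circumradius 5.5 (area = (6/2)·5.500²·sin(360°/6) = 78.59 mm²); Combining (union): the 2 present regions are separate (no shared area or edge), so areas and boundary lengths simply add and each stays a separate island — area = 92.21 mm². So its area = 92.21 mm². Layer 93 (z = 18.6): the cone does not reach this height (z outside [0, 18.5]); the r=5.5 cylinder at (3.5, 12) gives a regular 6-gon of circumradius 5.5 (constant along its height) (area = (6/2)·5.500²·sin(360°/6) = 78.59 mm²); Taking the union: only the r=5.5 cylinder at (3.5, 12) is present, so the union is just that shape — area = 78.59 mm². So its area = 78.59 mm². Layer 56 is larger (92.21 vs 78.59 mm²).

layer 56 (z = 11.2 mm)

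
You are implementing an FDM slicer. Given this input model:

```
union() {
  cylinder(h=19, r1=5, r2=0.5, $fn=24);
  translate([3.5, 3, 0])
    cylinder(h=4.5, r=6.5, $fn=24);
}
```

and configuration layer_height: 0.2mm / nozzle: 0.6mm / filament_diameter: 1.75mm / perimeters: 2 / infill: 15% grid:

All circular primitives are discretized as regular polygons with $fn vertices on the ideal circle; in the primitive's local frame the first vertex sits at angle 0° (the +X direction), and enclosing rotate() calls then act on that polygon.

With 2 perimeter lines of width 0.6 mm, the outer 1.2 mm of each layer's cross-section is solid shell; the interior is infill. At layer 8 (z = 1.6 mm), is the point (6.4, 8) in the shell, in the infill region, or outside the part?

At z = 1.6 mm: the cone contributes a regular 24-gon of circumradius 4.621 (interpolated between r1=5 and r2=0.5 at t=0.084); the cylinder at (3.5, 3): section is a regular 24-gon, circumradius r=6.5; Merging all regions: the regions partially overlap (shared area 44.72 mm²), so overlapping operands fuse into one piece — 1 connected region. Overall, the cross-section is a single solid region. The nearest boundary edge runs (6.75, 8.63)→(8.10, 7.60); distance from the point to it = 0.71 mm. The point is inside the cross-section, 0.71 mm from the nearest boundary — within the 1.2 mm shell band (2 × 0.6).

shell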